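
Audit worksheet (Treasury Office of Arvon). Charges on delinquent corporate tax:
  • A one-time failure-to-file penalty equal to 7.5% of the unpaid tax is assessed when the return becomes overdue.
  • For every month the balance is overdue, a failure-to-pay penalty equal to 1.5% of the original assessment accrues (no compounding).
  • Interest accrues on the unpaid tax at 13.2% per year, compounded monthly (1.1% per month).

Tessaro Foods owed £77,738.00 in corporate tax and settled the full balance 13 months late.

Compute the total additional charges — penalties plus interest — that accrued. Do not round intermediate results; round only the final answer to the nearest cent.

£32,869.91

Failure-to-file penalty: 7.5% × £77,738.00 = £5,830.35
Failure-to-pay penalty = 1.5% × £77,738.00 × 13 mo = £15,158.91
Interest: £77,738.00 × ((1 + 0.011)^13 − 1) = £77,738.00 × 0.1528293… = £11,880.6476…
Penalties + interest = £20,989.2600 + £11,880.6476… = £32,869.91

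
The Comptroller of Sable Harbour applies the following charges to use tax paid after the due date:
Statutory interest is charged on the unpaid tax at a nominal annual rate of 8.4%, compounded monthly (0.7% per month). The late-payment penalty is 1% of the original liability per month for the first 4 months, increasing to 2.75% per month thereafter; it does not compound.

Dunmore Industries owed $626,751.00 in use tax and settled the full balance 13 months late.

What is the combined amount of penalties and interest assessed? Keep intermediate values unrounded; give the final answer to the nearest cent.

Penalty, months 1–4: 4 × 1% × $626,751.00 = $25,070.04
Penalty, months 5–13: 9 × 2.75% × $626,751.00 = $155,120.87…
Interest: $626,751.00 × ((1 + 0.007)^13 − 1) = $626,751.00 × 0.0949218… = $59,492.3560…
Penalties + interest = $180,190.9125 + $59,492.3560… = $239,683.27

$239,683.27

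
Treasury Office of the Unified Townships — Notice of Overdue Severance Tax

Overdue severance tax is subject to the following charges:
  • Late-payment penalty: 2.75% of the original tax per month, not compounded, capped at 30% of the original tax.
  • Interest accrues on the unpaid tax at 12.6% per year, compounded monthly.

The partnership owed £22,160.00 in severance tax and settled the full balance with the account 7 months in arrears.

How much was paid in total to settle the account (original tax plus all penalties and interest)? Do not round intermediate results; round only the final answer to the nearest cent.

£28,106.77

Penalty: 7 × 2.75% × £22,160.00 = £4,265.80 (below the 30% cap of £6,648.00)
Interest (12.6%/yr ÷ 12 = 1.05%/month): £22,160.00 × ((1 + 0.0105)^7 − 1) = £1,680.9733…
Total = £22,160.00 + £4,265.8000 + £1,680.9733… = £28,106.77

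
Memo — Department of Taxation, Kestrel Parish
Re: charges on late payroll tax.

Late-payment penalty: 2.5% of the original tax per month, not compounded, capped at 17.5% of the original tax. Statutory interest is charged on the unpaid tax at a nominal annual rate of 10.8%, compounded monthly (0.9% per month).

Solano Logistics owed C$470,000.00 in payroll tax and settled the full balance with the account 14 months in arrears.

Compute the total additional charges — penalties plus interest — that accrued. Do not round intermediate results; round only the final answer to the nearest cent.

C$145,062.23

Penalty (uncapped): 14 × 2.5% × C$470,000.00 = C$164,500.00; cap = 17.5% × C$470,000.00 = C$82,250.00 → penalty = C$82,250.00
Interest: C$470,000.00 × ((1 + 0.009)^14 − 1) = C$470,000.00 × 0.1336430… = C$62,812.2304…
Penalties + interest = C$82,250.0000 + C$62,812.2304… = C$145,062.23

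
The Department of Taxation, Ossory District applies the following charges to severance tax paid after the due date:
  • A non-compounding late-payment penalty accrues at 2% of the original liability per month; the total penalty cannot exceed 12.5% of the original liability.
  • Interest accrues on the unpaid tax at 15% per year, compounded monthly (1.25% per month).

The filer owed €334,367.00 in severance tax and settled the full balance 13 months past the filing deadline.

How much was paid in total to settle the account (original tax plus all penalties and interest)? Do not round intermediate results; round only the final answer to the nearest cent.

Penalty (uncapped): 13 × 2% × €334,367.00 = €86,935.42; cap = 12.5% × €334,367.00 = €41,795.88… → penalty = €41,795.88…
Interest: €334,367.00 × ((1 + 0.0125)^13 − 1) = €334,367.00 × 0.1752639… = €58,602.4809…
Total = €334,367.00 + €41,795.8750 + €58,602.4809… = €434,765.36

€434,765.36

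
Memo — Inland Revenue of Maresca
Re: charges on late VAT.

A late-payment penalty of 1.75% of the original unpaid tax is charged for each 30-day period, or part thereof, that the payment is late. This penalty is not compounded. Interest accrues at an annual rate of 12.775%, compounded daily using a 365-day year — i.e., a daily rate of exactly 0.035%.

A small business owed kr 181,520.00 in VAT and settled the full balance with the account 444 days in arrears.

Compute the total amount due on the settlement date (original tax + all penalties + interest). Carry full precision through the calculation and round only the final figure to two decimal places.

kr 259,681.31

Penalty periods: ⌈444/30⌉ = 15; penalty = 15 × 1.75% × kr 181,520.00 = kr 47,649.00
Interest: kr 181,520.00 × ((1 + 0.00035)^444 − 1) = kr 181,520.00 × 0.16809336… = kr 30,512.3064…
Total = kr 181,520.00 + kr 47,649.0000 + kr 30,512.3064… = kr 259,681.31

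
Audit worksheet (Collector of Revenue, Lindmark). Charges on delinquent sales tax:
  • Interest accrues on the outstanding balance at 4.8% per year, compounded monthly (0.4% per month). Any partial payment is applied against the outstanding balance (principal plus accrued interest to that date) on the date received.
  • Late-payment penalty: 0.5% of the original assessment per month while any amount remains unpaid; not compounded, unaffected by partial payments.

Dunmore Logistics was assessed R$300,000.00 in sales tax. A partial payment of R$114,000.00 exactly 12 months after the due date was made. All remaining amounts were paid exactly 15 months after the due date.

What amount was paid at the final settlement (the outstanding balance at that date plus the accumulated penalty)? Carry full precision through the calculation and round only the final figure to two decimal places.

R$225,639.36

Balance at month 12: R$300,000.0000 × (1 + 0.004)^12 = R$314,721.0623…
After R$114,000.00 payment: R$314,721.0623… − R$114,000.00 = R$200,721.0623…
Balance at month 15: R$200,721.0623… × (1 + 0.004)^3 = R$203,139.3625…
Penalty: 15 × 0.5% × R$300,000.00 = R$22,500.00
Final settlement = outstanding balance + penalty = R$203,139.3625… + R$22,500.00 = R$225,639.36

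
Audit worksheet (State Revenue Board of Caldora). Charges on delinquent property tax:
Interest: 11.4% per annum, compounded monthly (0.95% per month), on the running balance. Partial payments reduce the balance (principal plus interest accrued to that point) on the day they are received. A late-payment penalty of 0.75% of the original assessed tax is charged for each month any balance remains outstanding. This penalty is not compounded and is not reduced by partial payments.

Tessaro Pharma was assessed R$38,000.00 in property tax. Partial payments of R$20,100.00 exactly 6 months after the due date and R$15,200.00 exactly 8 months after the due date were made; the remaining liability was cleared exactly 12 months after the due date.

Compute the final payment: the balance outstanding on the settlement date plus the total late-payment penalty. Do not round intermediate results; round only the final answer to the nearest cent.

R$8,926.53

Balance at month 6: R$38,000.0000 × (1 + 0.0095)^6 = R$40,218.0988…
After R$20,100.00 payment: R$40,218.0988… − R$20,100.00 = R$20,118.0988…
Balance at month 8: R$20,118.0988… × (1 + 0.0095)^2 = R$20,502.1583…
After R$15,200.00 payment: R$20,502.1583… − R$15,200.00 = R$5,302.1583…
Balance at month 12: R$5,302.1583… × (1 + 0.0095)^4 = R$5,506.5297…
Penalty: 12 × 0.75% × R$38,000.00 = R$3,420.00
Final settlement = outstanding balance + penalty = R$5,506.5297… + R$3,420.00 = R$8,926.53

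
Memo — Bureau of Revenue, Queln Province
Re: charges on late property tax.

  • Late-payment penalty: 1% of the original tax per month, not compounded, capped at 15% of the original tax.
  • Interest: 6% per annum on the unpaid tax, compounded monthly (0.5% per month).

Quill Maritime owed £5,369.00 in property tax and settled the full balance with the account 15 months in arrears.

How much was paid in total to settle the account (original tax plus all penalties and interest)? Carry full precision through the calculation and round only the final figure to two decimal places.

Penalty (uncapped): 15 × 1% × £5,369.00 = £805.35; cap = 15% × £5,369.00 = £805.35 → penalty = £805.35
Interest: £5,369.00 × ((1 + 0.005)^15 − 1) = £5,369.00 × 0.0776827… = £417.0786…
Total = £5,369.00 + £805.3500 + £417.0786… = £6,591.43

£6,591.43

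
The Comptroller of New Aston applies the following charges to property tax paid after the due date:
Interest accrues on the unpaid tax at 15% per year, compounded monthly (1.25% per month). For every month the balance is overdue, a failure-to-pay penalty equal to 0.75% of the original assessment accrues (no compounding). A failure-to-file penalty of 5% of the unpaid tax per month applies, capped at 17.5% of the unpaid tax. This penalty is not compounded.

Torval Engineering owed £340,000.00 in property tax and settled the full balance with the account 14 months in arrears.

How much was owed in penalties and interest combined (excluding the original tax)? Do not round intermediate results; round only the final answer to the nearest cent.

£159,784.61

Failure-to-file: 14 × 5% × £340,000.00 = £238,000.00, capped at 17.5% × £340,000.00 = £59,500.00
Failure-to-pay penalty: 14 × 0.75% × £340,000.00 = £35,700.00
Interest: £340,000.00 × ((1 + 0.0125)^14 − 1) = £340,000.00 × 0.1899547… = £64,584.6145…
Penalties + interest = £95,200.0000 + £64,584.6145… = £159,784.61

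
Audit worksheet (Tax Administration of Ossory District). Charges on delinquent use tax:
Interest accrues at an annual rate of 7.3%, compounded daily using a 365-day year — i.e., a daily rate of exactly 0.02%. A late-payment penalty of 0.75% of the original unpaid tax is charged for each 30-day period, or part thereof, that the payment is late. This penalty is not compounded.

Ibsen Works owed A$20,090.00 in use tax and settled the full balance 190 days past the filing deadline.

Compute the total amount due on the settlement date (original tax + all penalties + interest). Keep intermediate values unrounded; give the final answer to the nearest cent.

A$21,922.76

Penalty periods: ⌈190/30⌉ = 7; penalty = 7 × 0.75% × A$20,090.00 = A$1,054.73…
Interest: A$20,090.00 × ((1 + 0.0002)^190 − 1) = A$20,090.00 × 0.03872729… = A$778.0312…
Total = A$20,090.00 + A$1,054.7250 + A$778.0312… = A$21,922.76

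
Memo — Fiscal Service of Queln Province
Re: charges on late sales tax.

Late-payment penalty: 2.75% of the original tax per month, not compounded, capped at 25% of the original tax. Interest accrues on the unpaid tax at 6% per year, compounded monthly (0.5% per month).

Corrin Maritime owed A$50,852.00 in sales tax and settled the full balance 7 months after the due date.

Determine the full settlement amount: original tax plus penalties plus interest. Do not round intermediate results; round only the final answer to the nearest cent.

Penalty: 7 × 2.75% × A$50,852.00 = A$9,789.01 (below the 25% cap of A$12,713.00)
Interest: A$50,852.00 × ((1 + 0.005)^7 − 1) = A$50,852.00 × 0.0355294… = A$1,806.7409…
Total = A$50,852.00 + A$9,789.0100 + A$1,806.7409… = A$62,447.75

A$62,447.75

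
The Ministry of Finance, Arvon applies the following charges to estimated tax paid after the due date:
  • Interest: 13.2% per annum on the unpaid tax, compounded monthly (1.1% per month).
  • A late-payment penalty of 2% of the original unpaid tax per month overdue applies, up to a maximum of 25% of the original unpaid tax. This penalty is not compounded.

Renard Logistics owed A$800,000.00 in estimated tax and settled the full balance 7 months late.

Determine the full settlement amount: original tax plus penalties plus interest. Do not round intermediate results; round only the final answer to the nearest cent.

Penalty: 7 × 2% × A$800,000.00 = A$112,000.00 (below the 25% cap of A$200,000.00)
Interest: A$800,000.00 × ((1 + 0.011)^7 − 1) = A$800,000.00 × 0.0795881… = A$63,670.4807…
Total = A$800,000.00 + A$112,000.0000 + A$63,670.4807… = A$975,670.48

A$975,670.48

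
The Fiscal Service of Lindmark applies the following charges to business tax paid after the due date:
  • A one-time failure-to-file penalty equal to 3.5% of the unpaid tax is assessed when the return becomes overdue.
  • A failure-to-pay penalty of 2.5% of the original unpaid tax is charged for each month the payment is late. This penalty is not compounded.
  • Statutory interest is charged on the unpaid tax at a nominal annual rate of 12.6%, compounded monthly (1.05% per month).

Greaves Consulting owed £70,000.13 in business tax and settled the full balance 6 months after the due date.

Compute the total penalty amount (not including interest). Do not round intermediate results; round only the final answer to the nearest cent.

£12,950.02

Failure-to-file penalty: 3.5% × £70,000.13 = £2,450.00…
Failure-to-pay penalty: 6 × 2.5% × £70,000.13 = £10,500.02…
Total penalty = £2,450.00… + £10,500.02… = £12,950.02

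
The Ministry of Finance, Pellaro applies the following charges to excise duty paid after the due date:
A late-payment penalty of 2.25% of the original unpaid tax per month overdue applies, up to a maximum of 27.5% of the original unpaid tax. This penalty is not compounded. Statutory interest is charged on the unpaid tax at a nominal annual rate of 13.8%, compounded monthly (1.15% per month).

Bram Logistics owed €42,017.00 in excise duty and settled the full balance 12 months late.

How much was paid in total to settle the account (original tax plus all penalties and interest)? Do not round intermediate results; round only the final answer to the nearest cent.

€59,541.11

Penalty: 12 × 2.25% × €42,017.00 = €11,344.59 (below the 27.5% cap of €11,554.68…)
Interest: €42,017.00 × ((1 + 0.0115)^12 − 1) = €42,017.00 × 0.1470719… = €6,179.5205…
Total = €42,017.00 + €11,344.5900 + €6,179.5205… = €59,541.11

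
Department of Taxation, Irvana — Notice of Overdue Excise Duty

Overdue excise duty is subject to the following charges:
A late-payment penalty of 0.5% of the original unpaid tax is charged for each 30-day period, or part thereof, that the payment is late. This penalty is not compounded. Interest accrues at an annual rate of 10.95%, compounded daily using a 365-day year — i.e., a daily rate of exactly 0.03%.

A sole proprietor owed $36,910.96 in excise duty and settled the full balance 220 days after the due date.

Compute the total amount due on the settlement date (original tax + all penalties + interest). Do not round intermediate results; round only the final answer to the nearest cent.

$40,905.32

Penalty periods: ⌈220/30⌉ = 8; penalty = 8 × 0.5% × $36,910.96 = $1,476.44…
Interest: $36,910.96 × ((1 + 0.0003)^220 − 1) = $36,910.96 × 0.06821614… = $2,517.9234…
Total = $36,910.96 + $1,476.4384 + $2,517.9234… = $40,905.32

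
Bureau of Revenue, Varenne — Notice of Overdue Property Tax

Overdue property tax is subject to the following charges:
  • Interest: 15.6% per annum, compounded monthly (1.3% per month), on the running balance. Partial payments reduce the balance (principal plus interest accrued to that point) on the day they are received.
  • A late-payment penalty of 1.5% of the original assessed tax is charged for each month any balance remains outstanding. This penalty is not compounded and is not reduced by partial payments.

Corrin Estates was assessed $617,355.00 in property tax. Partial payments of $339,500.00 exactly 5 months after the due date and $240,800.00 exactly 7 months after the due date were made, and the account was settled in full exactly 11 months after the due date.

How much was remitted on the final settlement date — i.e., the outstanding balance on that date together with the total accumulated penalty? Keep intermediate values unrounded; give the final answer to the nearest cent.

Balance at month 5: $617,355.0000 × (1 + 0.013)^5 = $658,540.0566…
After $339,500.00 payment: $658,540.0566… − $339,500.00 = $319,040.0566…
Balance at month 7: $319,040.0566… × (1 + 0.013)^2 = $327,389.0159…
After $240,800.00 payment: $327,389.0159… − $240,800.00 = $86,589.0159…
Balance at month 11: $86,589.0159… × (1 + 0.013)^4 = $91,180.2094…
Penalty: 11 × 1.5% × $617,355.00 = $101,863.58…
Final settlement = outstanding balance + penalty = $91,180.2094… + $101,863.58… = $193,043.78

$193,043.78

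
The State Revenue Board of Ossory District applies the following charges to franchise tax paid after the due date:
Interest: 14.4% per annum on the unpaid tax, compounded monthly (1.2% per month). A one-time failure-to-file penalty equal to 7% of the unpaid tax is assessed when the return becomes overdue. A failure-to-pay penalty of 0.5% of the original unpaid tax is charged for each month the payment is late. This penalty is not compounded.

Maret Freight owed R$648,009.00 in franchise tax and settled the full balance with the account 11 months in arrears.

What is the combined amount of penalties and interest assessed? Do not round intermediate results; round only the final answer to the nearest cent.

Failure-to-file penalty: 7% × R$648,009.00 = R$45,360.63
Failure-to-pay penalty: 11 × 0.5% × R$648,009.00 = R$35,640.50…
Interest: R$648,009.00 × ((1 + 0.012)^11 − 1) = R$648,009.00 × 0.1402121… = R$90,858.6893…
Penalties + interest = R$81,001.1250 + R$90,858.6893… = R$171,859.81

R$171,859.81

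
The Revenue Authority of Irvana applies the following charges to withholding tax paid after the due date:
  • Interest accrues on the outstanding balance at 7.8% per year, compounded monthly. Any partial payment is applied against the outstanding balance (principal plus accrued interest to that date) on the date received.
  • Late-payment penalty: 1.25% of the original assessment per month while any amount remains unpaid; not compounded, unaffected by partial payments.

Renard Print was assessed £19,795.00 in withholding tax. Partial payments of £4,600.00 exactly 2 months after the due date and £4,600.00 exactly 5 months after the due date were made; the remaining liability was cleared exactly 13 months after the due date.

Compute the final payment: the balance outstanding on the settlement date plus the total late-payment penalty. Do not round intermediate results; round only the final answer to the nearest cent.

Monthly rate = 7.8% ÷ 12 = 0.65%
Balance at month 2: £19,795.0000 × (1 + 0.0065)^2 = £20,053.1713…
After £4,600.00 payment: £20,053.1713… − £4,600.00 = £15,453.1713…
Balance at month 5: £15,453.1713… × (1 + 0.0065)^3 = £15,756.4711…
After £4,600.00 payment: £15,756.4711… − £4,600.00 = £11,156.4711…
Balance at month 13: £11,156.4711… × (1 + 0.0065)^8 = £11,749.9787…
Penalty: 13 × 1.25% × £19,795.00 = £3,216.69…
Final settlement = outstanding balance + penalty = £11,749.9787… + £3,216.69… = £14,966.67

£14,966.67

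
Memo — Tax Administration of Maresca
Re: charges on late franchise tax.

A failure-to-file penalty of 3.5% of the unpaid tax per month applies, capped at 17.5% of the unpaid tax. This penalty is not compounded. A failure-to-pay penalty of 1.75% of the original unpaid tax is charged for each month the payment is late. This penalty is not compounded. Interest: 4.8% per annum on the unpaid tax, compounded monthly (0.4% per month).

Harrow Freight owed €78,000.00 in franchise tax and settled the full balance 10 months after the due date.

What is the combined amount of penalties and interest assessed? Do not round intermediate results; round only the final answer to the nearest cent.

Failure-to-file: 10 × 3.5% × €78,000.00 = €27,300.00, capped at 17.5% × €78,000.00 = €13,650.00
Failure-to-pay penalty: 10 × 1.75% × €78,000.00 = €13,650.00
Interest: €78,000.00 × ((1 + 0.004)^10 − 1) = €78,000.00 × 0.0407277… = €3,176.7633…
Penalties + interest = €27,300.0000 + €3,176.7633… = €30,476.76

€30,476.76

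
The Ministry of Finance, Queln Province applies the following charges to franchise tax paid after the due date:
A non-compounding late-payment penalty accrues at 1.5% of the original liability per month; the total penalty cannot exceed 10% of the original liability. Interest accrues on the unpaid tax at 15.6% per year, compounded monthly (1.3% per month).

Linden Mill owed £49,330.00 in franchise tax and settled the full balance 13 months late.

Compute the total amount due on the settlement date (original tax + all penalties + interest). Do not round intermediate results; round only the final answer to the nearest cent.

£63,282.07

Penalty (uncapped): 13 × 1.5% × £49,330.00 = £9,619.35; cap = 10% × £49,330.00 = £4,933.00 → penalty = £4,933.00
Interest: £49,330.00 × ((1 + 0.013)^13 − 1) = £49,330.00 × 0.1828312… = £9,019.0655…
Total = £49,330.00 + £4,933.0000 + £9,019.0655… = £63,282.07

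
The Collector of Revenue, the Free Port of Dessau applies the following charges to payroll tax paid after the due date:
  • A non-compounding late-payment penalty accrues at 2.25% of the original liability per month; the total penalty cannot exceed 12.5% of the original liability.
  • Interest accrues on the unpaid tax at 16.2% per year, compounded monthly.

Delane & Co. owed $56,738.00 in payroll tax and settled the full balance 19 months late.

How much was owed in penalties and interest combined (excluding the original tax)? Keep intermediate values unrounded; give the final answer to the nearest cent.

$23,556.65

Penalty (uncapped): 19 × 2.25% × $56,738.00 = $24,255.50…; cap = 12.5% × $56,738.00 = $7,092.25 → penalty = $7,092.25
Interest (16.2%/yr ÷ 12 = 1.35%/month): $56,738.00 × ((1 + 0.0135)^19 − 1) = $16,464.4018…
Penalties + interest = $7,092.2500 + $16,464.4018… = $23,556.65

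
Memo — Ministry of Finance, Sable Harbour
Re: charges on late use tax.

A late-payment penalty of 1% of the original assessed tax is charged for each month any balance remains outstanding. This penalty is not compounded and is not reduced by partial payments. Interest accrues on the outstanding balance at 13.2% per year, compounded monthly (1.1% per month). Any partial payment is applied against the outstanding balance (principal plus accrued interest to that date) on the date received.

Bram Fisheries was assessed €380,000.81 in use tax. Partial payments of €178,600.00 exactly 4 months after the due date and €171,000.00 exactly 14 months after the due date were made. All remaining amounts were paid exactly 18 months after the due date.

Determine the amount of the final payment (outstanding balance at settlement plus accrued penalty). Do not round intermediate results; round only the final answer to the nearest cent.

Balance at month 4: €380,000.8100 × (1 + 0.011)^4 = €396,998.7549…
After €178,600.00 payment: €396,998.7549… − €178,600.00 = €218,398.7549…
Balance at month 14: €218,398.7549… × (1 + 0.011)^10 = €243,647.3623…
After €171,000.00 payment: €243,647.3623… − €171,000.00 = €72,647.3623…
Balance at month 18: €72,647.3623… × (1 + 0.011)^4 = €75,896.9760…
Penalty: 18 × 1% × €380,000.81 = €68,400.15…
Final settlement = outstanding balance + penalty = €75,896.9760… + €68,400.15… = €144,297.12

€144,297.12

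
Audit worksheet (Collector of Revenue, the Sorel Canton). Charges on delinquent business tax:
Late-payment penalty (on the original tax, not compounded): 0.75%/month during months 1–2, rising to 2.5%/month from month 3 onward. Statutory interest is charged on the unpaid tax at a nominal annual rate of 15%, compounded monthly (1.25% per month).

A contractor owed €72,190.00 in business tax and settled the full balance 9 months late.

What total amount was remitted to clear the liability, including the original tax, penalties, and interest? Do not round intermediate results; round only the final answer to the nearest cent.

Penalty, months 1–2: 2 × 0.75% × €72,190.00 = €1,082.85
Penalty, months 3–9: 7 × 2.5% × €72,190.00 = €12,633.25
Interest: €72,190.00 × ((1 + 0.0125)^9 − 1) = €72,190.00 × 0.1182922… = €8,539.5123…
Total = €72,190.00 + €13,716.1000 + €8,539.5123… = €94,445.61

€94,445.61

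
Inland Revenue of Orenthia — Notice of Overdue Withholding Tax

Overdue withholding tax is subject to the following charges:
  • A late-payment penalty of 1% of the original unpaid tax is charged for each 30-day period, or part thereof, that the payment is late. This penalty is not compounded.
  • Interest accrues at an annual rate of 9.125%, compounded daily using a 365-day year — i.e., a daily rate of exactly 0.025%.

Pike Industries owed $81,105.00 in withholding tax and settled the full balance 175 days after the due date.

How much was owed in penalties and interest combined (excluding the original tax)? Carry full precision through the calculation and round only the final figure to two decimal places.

$8,492.94

Penalty periods: ⌈175/30⌉ = 6; penalty = 6 × 1% × $81,105.00 = $4,866.30
Interest: $81,105.00 × ((1 + 0.00025)^175 − 1) = $81,105.00 × 0.04471543… = $3,626.6449…
Penalties + interest = $4,866.3000 + $3,626.6449… = $8,492.94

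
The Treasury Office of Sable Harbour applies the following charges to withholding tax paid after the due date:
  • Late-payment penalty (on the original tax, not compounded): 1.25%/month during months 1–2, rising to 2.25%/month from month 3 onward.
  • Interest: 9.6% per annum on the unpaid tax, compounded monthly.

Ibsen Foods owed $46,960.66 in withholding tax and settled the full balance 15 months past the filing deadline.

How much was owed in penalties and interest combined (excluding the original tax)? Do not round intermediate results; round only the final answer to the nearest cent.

$20,872.07

Penalty, months 1–2: 2 × 1.25% × $46,960.66 = $1,174.02…
Penalty, months 3–15: 13 × 2.25% × $46,960.66 = $13,735.99…
Interest (9.6%/yr ÷ 12 = 0.8%/month): $46,960.66 × ((1 + 0.008)^15 − 1) = $5,962.0620…
Penalties + interest = $14,910.0096… + $5,962.0620… = $20,872.07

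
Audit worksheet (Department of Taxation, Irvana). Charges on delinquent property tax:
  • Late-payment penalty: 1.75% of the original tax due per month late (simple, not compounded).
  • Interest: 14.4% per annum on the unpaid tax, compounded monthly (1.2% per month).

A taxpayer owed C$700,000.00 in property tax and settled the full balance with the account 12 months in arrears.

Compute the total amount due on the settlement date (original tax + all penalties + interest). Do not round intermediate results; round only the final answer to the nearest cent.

Late-payment penalty = 1.75% × C$700,000.00 × 12 mo = C$147,000.00
Interest: C$700,000.00 × ((1 + 0.012)^12 − 1) = C$700,000.00 × 0.1538946… = C$107,726.2369…
Total = C$700,000.00 + C$147,000.0000 + C$107,726.2369… = C$954,726.24

C$954,726.24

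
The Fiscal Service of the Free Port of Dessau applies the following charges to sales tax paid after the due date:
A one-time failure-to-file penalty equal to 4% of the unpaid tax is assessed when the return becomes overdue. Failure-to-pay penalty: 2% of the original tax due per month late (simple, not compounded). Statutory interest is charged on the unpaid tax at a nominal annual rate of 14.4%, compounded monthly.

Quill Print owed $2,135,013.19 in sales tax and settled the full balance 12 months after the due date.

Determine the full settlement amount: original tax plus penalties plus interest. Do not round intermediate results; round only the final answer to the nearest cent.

Failure-to-file penalty: 4% × $2,135,013.19 = $85,400.53…
Failure-to-pay penalty: 12 × 2% × $2,135,013.19 = $512,403.17…
Interest (14.4%/yr ÷ 12 = 1.2%/month): $2,135,013.19 × ((1 + 0.012)^12 − 1) = $328,567.0525…
Total = $2,135,013.19 + $597,803.6932 + $328,567.0525… = $3,061,383.94

$3,061,383.94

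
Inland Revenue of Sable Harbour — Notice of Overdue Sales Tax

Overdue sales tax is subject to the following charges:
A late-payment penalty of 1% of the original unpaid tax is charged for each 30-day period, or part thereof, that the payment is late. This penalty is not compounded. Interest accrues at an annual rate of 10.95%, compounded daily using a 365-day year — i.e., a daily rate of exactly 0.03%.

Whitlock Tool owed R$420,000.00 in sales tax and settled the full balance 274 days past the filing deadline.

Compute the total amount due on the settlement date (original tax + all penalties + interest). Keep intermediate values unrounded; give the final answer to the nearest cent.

Penalty periods: ⌈274/30⌉ = 10; penalty = 10 × 1% × R$420,000.00 = R$42,000.00
Interest: R$420,000.00 × ((1 + 0.0003)^274 − 1) = R$420,000.00 × 0.08565954… = R$35,977.0064…
Total = R$420,000.00 + R$42,000.0000 + R$35,977.0064… = R$497,977.01

R$497,977.01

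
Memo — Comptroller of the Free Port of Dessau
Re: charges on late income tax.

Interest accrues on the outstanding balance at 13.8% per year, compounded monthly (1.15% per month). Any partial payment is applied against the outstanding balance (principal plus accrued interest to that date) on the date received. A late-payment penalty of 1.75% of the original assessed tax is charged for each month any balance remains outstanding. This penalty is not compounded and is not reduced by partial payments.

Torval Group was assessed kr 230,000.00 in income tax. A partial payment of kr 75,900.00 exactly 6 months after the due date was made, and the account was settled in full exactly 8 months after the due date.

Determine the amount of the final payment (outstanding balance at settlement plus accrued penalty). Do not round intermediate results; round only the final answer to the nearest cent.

kr 206,575.83

Balance at month 6: kr 230,000.0000 × (1 + 0.0115)^6 = kr 246,333.3191…
After kr 75,900.00 payment: kr 246,333.3191… − kr 75,900.00 = kr 170,433.3191…
Balance at month 8: kr 170,433.3191… × (1 + 0.0115)^2 = kr 174,375.8253…
Penalty: 8 × 1.75% × kr 230,000.00 = kr 32,200.00
Final settlement = outstanding balance + penalty = kr 174,375.8253… + kr 32,200.00 = kr 206,575.83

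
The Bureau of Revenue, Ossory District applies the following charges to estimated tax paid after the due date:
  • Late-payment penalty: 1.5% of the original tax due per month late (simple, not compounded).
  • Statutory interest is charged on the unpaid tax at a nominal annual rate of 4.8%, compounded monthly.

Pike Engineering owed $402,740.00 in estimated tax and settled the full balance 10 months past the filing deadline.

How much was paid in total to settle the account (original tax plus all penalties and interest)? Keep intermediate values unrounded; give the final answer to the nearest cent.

$479,553.69

Late-payment penalty = 1.5% × $402,740.00 × 10 mo = $60,411.00
Interest (4.8%/yr ÷ 12 = 0.4%/month): $402,740.00 × ((1 + 0.004)^10 − 1) = $16,402.6876…
Total = $402,740.00 + $60,411.0000 + $16,402.6876… = $479,553.69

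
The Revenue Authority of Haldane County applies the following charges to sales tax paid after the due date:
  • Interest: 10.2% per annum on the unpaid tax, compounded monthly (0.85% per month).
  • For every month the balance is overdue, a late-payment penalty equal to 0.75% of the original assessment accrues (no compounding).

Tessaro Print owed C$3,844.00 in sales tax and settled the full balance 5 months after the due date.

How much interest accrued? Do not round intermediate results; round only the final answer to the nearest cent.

Interest: C$3,844.00 × ((1 + 0.0085)^5 − 1) = C$3,844.00 × 0.0432287… = C$166.1710…

C$166.17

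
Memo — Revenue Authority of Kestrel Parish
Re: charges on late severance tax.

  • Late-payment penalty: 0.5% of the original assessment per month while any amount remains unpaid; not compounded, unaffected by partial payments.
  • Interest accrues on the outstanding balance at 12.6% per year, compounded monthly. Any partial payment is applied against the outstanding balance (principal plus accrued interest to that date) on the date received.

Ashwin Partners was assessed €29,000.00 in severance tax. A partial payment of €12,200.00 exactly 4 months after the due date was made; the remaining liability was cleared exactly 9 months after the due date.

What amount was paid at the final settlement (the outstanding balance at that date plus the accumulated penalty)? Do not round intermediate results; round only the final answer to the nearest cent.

Monthly rate = 12.6% ÷ 12 = 1.05%
Balance at month 4: €29,000.0000 × (1 + 0.0105)^4 = €30,237.3181…
After €12,200.00 payment: €30,237.3181… − €12,200.00 = €18,037.3181…
Balance at month 9: €18,037.3181… × (1 + 0.0105)^5 = €19,004.3734…
Penalty: 9 × 0.5% × €29,000.00 = €1,305.00
Final settlement = outstanding balance + penalty = €19,004.3734… + €1,305.00 = €20,309.37

€20,309.37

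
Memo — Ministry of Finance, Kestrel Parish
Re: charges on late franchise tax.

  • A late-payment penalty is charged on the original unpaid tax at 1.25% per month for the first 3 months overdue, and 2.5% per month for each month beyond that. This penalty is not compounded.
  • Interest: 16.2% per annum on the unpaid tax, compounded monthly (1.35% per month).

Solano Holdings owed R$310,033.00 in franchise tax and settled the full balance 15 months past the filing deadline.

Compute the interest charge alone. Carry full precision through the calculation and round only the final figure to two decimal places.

Interest: R$310,033.00 × ((1 + 0.0135)^15 − 1) = R$310,033.00 × 0.2228024… = R$69,076.1078…

R$69,076.11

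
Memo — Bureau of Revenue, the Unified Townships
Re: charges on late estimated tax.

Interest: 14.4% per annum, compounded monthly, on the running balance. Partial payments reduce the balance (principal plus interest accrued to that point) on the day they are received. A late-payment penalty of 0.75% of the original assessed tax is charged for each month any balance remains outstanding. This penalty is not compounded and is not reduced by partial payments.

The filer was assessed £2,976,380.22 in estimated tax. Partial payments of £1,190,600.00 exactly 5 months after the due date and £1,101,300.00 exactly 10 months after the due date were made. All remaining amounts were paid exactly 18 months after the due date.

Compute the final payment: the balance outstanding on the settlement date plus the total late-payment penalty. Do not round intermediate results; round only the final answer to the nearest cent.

£1,489,171.21

Monthly rate = 14.4% ÷ 12 = 1.2%
Balance at month 5: £2,976,380.2200 × (1 + 0.012)^5 = £3,159,300.7619…
After £1,190,600.00 payment: £3,159,300.7619… − £1,190,600.00 = £1,968,700.7619…
Balance at month 10: £1,968,700.7619… × (1 + 0.012)^5 = £2,089,691.9605…
After £1,101,300.00 payment: £2,089,691.9605… − £1,101,300.00 = £988,391.9605…
Balance at month 18: £988,391.9605… × (1 + 0.012)^8 = £1,087,359.8783…
Penalty: 18 × 0.75% × £2,976,380.22 = £401,811.33…
Final settlement = outstanding balance + penalty = £1,087,359.8783… + £401,811.33… = £1,489,171.21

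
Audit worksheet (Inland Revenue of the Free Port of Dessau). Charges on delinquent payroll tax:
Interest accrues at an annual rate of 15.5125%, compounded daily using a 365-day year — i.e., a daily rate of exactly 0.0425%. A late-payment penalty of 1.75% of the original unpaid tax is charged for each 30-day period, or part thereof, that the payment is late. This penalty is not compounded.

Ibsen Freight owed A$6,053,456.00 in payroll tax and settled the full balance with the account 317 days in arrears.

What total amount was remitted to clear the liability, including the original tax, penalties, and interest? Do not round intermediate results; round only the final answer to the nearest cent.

A$8,091,590.06

Penalty periods: ⌈317/30⌉ = 11; penalty = 11 × 1.75% × A$6,053,456.00 = A$1,165,290.28
Interest: A$6,053,456.00 × ((1 + 0.000425)^317 − 1) = A$6,053,456.00 × 0.14418933… = A$872,843.7754…
Total = A$6,053,456.00 + A$1,165,290.2800 + A$872,843.7754… = A$8,091,590.06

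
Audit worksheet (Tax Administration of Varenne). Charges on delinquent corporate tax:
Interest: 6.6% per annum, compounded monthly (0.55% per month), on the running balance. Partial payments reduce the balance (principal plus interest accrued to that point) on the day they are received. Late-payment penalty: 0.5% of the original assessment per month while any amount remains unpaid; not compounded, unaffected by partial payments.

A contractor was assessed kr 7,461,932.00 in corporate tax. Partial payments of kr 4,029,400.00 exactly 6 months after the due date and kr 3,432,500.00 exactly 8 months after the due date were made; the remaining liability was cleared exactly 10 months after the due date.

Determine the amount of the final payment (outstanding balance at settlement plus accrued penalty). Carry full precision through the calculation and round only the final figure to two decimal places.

kr 666,600.68

Balance at month 6: kr 7,461,932.0000 × (1 + 0.0055)^6 = kr 7,711,586.5399…
After kr 4,029,400.00 payment: kr 7,711,586.5399… − kr 4,029,400.00 = kr 3,682,186.5399…
Balance at month 8: kr 3,682,186.5399… × (1 + 0.0055)^2 = kr 3,722,801.9780…
After kr 3,432,500.00 payment: kr 3,722,801.9780… − kr 3,432,500.00 = kr 290,301.9780…
Balance at month 10: kr 290,301.9780… × (1 + 0.0055)^2 = kr 293,504.0813…
Penalty: 10 × 0.5% × kr 7,461,932.00 = kr 373,096.60
Final settlement = outstanding balance + penalty = kr 293,504.0813… + kr 373,096.60 = kr 666,600.68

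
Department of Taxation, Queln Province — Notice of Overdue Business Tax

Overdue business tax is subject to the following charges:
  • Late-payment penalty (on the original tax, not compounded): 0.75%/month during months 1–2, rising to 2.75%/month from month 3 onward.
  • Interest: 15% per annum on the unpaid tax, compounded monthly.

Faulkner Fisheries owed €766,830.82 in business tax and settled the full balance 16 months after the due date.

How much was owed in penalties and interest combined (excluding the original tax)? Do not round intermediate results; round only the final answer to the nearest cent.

€475,350.41

Penalty, months 1–2: 2 × 0.75% × €766,830.82 = €11,502.46…
Penalty, months 3–16: 14 × 2.75% × €766,830.82 = €295,229.87…
Interest (15%/yr ÷ 12 = 1.25%/month): €766,830.82 × ((1 + 0.0125)^16 − 1) = €168,618.0822…
Penalties + interest = €306,732.3280 + €168,618.0822… = €475,350.41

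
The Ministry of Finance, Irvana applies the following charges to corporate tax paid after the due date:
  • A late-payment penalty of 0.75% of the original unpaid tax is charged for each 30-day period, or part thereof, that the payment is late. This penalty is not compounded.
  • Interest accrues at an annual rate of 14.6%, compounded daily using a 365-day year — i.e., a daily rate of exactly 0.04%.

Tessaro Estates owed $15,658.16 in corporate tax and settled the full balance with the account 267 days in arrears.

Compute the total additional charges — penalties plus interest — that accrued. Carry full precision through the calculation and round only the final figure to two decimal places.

Penalty periods: ⌈267/30⌉ = 9; penalty = 9 × 0.75% × $15,658.16 = $1,056.93…
Interest: $15,658.16 × ((1 + 0.0004)^267 − 1) = $15,658.16 × 0.11268793… = $1,764.4856…
Penalties + interest = $1,056.9258 + $1,764.4856… = $2,821.41

$2,821.41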